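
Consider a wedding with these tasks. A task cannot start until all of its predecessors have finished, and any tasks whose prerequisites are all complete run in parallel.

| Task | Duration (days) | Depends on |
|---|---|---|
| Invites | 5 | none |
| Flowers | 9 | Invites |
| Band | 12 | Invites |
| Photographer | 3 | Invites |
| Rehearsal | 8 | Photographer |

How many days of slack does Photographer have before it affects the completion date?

Critical path: Invites→Band = 5+12 = 17, so the finish is 17 days.
Longest path through Photographer: 16 days (earliest finish 8, latest finish 9).
So Photographer can slip 9 − 8 = 1 day.

1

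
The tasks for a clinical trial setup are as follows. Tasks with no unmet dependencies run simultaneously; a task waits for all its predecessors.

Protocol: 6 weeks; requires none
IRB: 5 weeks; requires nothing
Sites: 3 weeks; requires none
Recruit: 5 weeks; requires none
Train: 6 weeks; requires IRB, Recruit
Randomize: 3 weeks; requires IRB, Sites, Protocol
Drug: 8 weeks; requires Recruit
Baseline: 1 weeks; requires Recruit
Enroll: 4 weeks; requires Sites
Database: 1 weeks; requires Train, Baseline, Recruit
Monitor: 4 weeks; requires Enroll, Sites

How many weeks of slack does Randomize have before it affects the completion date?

4

The longest chain is Recruit→Drug = 5+8 = 13; overall finish 13 weeks.
The longest chain containing Randomize totals 9 weeks.
Float = 13 − 9 = 4.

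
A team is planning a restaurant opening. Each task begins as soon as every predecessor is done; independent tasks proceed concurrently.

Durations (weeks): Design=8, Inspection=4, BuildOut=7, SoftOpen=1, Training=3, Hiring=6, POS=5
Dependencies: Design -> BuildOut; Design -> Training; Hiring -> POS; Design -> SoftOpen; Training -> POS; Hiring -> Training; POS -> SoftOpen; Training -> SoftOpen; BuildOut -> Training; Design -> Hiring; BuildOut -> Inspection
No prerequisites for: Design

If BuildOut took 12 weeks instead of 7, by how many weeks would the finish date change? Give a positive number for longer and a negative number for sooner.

Critical path before the change: Design→BuildOut→Training→POS→SoftOpen = 8+7+3+5+1 = 24 giving 24 weeks.
BuildOut is on the critical path; changing it to 12 makes that path 29 weeks.
The critical path is still Design→BuildOut→Training→POS→SoftOpen; finish is now 29 weeks.
Change in finish: 29 − 24 = +5 weeks.

5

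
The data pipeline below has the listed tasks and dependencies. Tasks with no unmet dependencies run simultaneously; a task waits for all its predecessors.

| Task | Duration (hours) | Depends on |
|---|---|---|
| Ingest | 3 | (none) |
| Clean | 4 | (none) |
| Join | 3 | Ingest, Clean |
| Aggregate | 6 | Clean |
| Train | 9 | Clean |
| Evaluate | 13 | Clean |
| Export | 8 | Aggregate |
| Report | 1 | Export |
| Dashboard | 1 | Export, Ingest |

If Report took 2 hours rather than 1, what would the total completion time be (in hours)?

20

Baseline: Clean→Aggregate→Export→Report = 4+6+8+1 = 19 → 19 hours.
Since Report is critical, the +1 change carries straight to that chain (now 20 hours).
That remains the longest chain; total 20 hours.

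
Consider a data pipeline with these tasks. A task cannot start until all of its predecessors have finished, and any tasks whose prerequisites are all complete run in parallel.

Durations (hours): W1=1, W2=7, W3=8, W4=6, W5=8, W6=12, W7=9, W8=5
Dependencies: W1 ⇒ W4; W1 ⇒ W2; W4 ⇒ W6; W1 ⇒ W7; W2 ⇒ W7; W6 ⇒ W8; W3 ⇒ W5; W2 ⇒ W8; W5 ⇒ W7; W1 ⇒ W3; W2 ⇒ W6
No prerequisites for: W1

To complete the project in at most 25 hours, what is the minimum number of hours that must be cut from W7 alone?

Current finish: 26 hours; target: 25.
W7 is on every critical path, so each hour cut from W7 cuts the finish by one (this holds down to a finish of 25).
Need 26 − 25 = 1 hour off W7 → W7 becomes 8 hours, finish becomes 25.

1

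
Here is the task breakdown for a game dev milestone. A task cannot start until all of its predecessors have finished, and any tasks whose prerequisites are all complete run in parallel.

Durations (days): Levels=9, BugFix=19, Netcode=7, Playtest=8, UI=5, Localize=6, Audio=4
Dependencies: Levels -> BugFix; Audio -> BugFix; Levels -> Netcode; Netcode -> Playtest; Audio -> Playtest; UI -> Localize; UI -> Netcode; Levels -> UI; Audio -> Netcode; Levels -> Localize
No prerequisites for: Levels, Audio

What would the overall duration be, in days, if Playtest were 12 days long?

As given, the longest chain is Levels→UI→Netcode→Playtest = 9+5+7+8 = 29, so the finish is 29 days.
Playtest lies on that path, so at 12 days the path becomes 33 days.
That remains the longest chain; total 33 days.

33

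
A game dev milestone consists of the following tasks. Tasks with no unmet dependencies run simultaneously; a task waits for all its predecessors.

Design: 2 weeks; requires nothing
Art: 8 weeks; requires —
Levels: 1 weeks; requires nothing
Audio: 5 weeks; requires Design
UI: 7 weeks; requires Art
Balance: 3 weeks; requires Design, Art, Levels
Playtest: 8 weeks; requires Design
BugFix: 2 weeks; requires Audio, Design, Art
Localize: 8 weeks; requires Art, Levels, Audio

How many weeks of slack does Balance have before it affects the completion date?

5

Critical path: Art→Localize = 8+8 = 16, so the finish is 16 weeks.
Balance finishes as early as 11 and must finish by 16.
So Balance can slip 16 − 11 = 5 weeks.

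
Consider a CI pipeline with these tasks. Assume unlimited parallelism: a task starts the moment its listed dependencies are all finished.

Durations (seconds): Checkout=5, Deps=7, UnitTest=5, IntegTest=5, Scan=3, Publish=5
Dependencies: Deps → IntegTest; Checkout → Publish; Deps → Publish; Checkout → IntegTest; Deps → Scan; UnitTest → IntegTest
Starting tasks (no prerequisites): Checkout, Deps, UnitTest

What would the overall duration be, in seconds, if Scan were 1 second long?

The binding path is Deps→IntegTest = 7+5 = 12; finish at 12 seconds.
Scan has 2 seconds of float (longest path through it is 10).
No other chain overtakes it, so the finish is 12 seconds.

12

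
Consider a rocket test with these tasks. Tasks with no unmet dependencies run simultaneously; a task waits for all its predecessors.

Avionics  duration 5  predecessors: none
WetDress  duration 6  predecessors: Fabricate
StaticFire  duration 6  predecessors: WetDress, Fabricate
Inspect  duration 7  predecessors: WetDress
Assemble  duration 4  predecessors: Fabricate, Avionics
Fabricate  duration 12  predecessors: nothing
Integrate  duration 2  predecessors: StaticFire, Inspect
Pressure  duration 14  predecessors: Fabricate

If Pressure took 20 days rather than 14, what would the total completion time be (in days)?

32

Baseline: Fabricate→WetDress→Inspect→Integrate = 12+6+7+2 = 27 → 27 days.
Pressure is off the critical path — its longest chain is 26 days, giving 1 of slack.
New critical path: Fabricate→Pressure = 12+20 = 32 ⇒ 32 days.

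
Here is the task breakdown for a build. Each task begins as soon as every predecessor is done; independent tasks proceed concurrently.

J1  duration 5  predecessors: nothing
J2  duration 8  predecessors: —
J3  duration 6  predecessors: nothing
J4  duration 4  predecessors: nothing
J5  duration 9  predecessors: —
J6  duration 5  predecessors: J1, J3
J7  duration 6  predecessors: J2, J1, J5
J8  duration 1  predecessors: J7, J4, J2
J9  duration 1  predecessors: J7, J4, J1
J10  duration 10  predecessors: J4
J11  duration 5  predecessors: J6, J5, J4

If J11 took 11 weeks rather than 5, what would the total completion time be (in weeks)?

Baseline: J3→J6→J11 = 6+5+5 = 16 → 16 weeks.
J11 is on the critical path; changing it to 11 makes that path 22 weeks.
The critical path is still J3→J6→J11; finish is now 22 weeks.

22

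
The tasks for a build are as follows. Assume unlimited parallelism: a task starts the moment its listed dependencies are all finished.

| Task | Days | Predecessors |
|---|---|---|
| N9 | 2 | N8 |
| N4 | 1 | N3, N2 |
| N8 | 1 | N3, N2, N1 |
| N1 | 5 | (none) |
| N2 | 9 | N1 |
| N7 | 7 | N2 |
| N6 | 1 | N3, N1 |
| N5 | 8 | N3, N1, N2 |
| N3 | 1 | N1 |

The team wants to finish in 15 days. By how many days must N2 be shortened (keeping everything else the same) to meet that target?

Current finish: 22 days; target: 15.
N2 is on every critical path, so each day cut from N2 cuts the finish by one (this holds down to a finish of 14).
Need 22 − 15 = 7 days off N2 → N2 becomes 2 days, finish becomes 15.

7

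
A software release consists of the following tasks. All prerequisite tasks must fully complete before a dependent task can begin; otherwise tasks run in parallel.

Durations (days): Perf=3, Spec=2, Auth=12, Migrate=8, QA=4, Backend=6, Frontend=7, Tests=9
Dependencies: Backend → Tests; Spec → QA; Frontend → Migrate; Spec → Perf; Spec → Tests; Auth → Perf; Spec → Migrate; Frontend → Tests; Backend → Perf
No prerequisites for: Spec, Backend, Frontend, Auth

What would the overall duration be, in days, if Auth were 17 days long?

20

Critical path before the change: Frontend→Tests = 7+9 = 16 giving 16 days.
The longest path through Auth is only 15 days, so Auth has float 1.
The binding chain switches to Auth→Perf = 17+3 = 20; finish 20 days.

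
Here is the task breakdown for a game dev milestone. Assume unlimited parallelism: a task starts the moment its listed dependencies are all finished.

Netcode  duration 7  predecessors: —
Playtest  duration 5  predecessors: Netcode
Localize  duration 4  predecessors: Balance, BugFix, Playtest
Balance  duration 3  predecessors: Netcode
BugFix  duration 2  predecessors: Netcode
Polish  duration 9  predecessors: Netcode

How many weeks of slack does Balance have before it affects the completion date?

2

The longest chain is Netcode→Playtest→Localize = 7+5+4 = 16; overall finish 16 weeks.
Balance finishes as early as 10 and must finish by 12.
Float = 16 − 14 = 2.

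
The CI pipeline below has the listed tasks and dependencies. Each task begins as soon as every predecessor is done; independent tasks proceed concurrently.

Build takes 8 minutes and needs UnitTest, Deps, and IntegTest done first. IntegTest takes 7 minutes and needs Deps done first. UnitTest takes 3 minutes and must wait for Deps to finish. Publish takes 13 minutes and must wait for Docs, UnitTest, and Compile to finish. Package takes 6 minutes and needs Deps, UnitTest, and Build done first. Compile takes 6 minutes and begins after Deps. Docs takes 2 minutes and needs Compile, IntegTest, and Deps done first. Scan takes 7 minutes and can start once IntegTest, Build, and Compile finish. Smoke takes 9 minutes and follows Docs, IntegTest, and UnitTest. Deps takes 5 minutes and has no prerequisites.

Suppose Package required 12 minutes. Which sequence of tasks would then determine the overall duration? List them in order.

Critical path before the change: Deps→IntegTest→Build→Scan = 5+7+8+7 = 27 giving 27 minutes.
Package has 1 minute of float (longest path through it is 26).
The binding chain switches to Deps→IntegTest→Build→Package = 5+7+8+12 = 32; finish 32 minutes.

Deps, IntegTest, Build, Package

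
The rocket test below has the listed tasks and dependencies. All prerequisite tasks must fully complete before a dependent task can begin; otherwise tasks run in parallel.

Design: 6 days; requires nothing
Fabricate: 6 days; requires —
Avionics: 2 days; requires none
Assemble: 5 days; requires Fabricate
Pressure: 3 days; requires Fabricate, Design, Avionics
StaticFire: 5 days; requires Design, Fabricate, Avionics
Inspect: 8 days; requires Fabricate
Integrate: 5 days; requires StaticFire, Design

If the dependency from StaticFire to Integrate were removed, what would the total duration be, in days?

Original critical path: Design→StaticFire→Integrate = 6+5+5 = 16 ⇒ 16 days.
Without StaticFire→Integrate, Integrate's earliest start moves from 11 to 6.
The longest chain is now Fabricate→Inspect = 6+8 = 14, so the schedule takes 14 days.

14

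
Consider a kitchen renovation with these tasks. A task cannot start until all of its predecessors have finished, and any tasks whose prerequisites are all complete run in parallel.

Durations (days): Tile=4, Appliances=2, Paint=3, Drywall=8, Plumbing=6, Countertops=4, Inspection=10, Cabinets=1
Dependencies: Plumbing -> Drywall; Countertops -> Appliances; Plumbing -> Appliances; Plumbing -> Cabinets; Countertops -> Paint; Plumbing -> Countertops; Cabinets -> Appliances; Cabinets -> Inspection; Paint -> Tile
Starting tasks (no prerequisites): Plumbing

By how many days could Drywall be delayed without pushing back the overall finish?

3

Plumbing→Cabinets→Inspection = 6+1+10 = 17 sets the makespan at 17 days.
Longest path through Drywall: 14 days (earliest finish 14, latest finish 17).
So Drywall can slip 17 − 14 = 3 days.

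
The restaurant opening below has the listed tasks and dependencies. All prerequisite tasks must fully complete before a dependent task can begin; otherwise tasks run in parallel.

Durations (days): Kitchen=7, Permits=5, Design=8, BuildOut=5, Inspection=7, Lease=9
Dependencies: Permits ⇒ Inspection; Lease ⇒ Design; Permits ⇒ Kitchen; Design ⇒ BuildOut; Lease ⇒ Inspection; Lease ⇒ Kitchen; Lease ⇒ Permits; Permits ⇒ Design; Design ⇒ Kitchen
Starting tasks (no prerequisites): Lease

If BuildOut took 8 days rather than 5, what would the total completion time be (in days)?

Actual critical path: Lease→Permits→Design→Kitchen = 9+5+8+7 = 29 ⇒ 29 days.
BuildOut has 2 days of float (longest path through it is 27).
Now Lease→Permits→Design→BuildOut = 9+5+8+8 = 30 is longest, so the finish becomes 30 days.

30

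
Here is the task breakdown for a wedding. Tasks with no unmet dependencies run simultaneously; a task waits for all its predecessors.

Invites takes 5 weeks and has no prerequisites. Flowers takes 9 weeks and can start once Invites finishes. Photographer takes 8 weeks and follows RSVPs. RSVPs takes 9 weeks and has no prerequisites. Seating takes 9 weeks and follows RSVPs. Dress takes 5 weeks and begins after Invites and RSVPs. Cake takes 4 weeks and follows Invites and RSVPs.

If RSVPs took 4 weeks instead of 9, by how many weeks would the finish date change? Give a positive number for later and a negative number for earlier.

-4

Actual critical path: RSVPs→Seating = 9+9 = 18 ⇒ 18 weeks.
RSVPs lies on that path, so at 4 weeks the path becomes 13 weeks.
The binding chain switches to Invites→Flowers = 5+9 = 14; finish 14 weeks.
Change in finish: 14 − 18 = -4 weeks.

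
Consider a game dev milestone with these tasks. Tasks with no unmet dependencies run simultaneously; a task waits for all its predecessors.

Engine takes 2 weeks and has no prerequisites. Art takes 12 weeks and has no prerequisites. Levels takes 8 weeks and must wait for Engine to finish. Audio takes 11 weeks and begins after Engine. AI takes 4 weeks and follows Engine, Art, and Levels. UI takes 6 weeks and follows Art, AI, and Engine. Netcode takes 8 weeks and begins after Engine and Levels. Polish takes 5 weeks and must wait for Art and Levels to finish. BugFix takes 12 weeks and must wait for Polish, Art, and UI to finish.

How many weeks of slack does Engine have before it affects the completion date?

2

Critical path: Art→AI→UI→BugFix = 12+4+6+12 = 34, so the finish is 34 weeks.
The longest chain containing Engine totals 32 weeks.
Float = 34 − 32 = 2.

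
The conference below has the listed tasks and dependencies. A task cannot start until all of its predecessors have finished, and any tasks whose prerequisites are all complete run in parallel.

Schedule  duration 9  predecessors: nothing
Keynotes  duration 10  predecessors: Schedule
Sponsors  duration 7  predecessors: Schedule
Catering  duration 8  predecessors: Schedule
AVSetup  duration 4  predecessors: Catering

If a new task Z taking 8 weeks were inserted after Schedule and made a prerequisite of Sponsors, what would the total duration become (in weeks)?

Originally the job takes 21 weeks.
With Z inserted, Sponsors now waits for max(Schedule, Z).
New critical path: Schedule→Z→Sponsors = 9+8+7 = 24 ⇒ 24 weeks.

24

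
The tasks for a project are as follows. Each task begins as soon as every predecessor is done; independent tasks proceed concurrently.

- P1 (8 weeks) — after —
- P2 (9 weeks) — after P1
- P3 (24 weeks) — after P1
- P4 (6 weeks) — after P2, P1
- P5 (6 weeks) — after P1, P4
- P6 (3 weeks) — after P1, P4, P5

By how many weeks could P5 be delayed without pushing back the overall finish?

The longest chain is P1→P2→P4→P5→P6 = 8+9+6+6+3 = 32; overall finish 32 weeks.
The longest chain containing P5 totals 32 weeks.
Float = 32 − 32 = 0.

0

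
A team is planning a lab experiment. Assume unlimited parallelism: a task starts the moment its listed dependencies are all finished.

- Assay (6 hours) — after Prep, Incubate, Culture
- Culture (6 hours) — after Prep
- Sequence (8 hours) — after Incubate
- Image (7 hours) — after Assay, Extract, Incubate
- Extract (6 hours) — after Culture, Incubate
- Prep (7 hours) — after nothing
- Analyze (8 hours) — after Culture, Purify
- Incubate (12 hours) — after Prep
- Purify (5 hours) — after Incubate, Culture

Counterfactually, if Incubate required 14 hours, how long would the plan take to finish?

34

The binding path is Prep→Incubate→Extract→Image = 7+12+6+7 = 32; finish at 32 hours.
Incubate lies on that path, so at 14 hours the path becomes 34 hours.
The critical path is still Prep→Incubate→Extract→Image; finish is now 34 hours.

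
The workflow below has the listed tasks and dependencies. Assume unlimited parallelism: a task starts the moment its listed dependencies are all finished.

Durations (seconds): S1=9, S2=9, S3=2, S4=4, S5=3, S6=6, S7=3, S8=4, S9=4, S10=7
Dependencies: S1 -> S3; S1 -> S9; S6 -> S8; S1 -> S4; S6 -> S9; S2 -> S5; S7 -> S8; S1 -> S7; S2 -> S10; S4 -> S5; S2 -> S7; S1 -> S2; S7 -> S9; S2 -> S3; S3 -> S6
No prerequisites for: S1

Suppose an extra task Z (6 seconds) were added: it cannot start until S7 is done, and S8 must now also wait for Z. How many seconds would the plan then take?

Originally the plan takes 30 seconds.
With Z inserted, S8 now waits for max(S7, S6, Z).
New critical path: S1→S2→S7→Z→S8 = 9+9+3+6+4 = 31 ⇒ 31 seconds.

31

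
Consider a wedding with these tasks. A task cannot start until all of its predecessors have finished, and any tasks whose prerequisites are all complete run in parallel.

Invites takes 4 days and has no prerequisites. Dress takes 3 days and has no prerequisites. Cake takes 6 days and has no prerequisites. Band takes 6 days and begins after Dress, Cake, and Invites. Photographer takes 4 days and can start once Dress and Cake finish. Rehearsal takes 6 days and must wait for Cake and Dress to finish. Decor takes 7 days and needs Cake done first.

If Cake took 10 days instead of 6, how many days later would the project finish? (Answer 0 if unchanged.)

The binding path is Cake→Decor = 6+7 = 13; finish at 13 days.
Since Cake is critical, the +4 change carries straight to that chain (now 17 days).
That remains the longest chain; total 17 days.
Change in finish: 17 − 13 = +4 days.

4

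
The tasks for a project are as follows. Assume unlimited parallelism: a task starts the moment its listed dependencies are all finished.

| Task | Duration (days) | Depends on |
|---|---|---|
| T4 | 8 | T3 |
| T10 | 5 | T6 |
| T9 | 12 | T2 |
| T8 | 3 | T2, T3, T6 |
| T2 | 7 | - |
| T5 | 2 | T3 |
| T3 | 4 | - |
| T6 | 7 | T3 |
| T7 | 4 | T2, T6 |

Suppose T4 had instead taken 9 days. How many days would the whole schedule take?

Baseline: T2→T9 = 7+12 = 19 → 19 days.
The longest path through T4 is only 12 days, so T4 has float 7.
No other chain overtakes it, so the finish is 19 days.

19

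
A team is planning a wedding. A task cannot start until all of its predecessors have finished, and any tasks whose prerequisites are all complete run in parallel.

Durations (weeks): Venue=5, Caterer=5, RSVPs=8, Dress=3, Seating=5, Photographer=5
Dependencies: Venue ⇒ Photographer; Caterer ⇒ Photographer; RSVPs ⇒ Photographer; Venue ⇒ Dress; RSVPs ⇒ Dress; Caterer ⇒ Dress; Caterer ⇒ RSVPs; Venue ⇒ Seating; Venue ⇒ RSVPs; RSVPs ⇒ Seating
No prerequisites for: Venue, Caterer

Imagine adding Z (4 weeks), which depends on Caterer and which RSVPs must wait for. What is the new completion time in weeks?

Originally the plan takes 18 weeks.
With Z inserted, RSVPs now waits for max(Venue, Caterer, Z).
New critical path: Caterer→Z→RSVPs→Seating = 5+4+8+5 = 22 ⇒ 22 weeks.

22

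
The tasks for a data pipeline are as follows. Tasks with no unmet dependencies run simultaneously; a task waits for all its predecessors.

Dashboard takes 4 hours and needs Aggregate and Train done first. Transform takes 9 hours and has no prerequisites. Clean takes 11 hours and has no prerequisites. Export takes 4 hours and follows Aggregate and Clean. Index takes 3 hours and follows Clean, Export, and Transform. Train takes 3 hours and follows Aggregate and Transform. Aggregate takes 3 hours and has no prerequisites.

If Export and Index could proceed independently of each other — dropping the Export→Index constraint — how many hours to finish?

Original critical path: Clean→Export→Index = 11+4+3 = 18 ⇒ 18 hours.
Without Export→Index, Index's earliest start moves from 15 to 11.
After: Transform→Train→Dashboard = 9+3+4 = 16 → 16 hours.

16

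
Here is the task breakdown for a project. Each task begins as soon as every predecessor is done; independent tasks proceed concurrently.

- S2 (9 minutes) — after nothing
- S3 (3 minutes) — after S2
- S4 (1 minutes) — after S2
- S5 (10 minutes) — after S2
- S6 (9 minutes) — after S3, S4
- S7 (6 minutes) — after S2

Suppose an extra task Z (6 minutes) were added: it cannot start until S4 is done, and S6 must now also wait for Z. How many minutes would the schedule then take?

25

Originally the schedule takes 21 minutes.
With Z inserted, S6 now waits for max(S3, S4, Z).
New critical path: S2→S4→Z→S6 = 9+1+6+9 = 25 ⇒ 25 minutes.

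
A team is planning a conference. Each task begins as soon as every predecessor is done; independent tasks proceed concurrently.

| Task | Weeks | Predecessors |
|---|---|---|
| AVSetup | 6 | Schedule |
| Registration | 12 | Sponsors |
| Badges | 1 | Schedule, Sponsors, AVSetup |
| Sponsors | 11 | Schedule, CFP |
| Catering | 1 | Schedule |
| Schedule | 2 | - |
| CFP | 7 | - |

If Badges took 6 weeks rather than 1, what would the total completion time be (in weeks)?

30

Critical path before the change: CFP→Sponsors→Registration = 7+11+12 = 30 giving 30 weeks.
Badges has 11 weeks of float (longest path through it is 19).
The critical path is still CFP→Sponsors→Registration; finish is now 30 weeks.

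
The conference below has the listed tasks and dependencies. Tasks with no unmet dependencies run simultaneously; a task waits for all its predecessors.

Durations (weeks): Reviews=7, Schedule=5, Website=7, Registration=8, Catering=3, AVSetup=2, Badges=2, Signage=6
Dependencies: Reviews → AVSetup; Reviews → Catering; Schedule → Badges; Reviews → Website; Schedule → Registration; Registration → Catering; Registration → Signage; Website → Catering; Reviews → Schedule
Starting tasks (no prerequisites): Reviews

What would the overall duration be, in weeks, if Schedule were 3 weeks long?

The binding path is Reviews→Schedule→Registration→Signage = 7+5+8+6 = 26; finish at 26 weeks.
Since Schedule is critical, the -2 change carries straight to that chain (now 24 weeks).
No other chain overtakes it, so the finish is 24 weeks.

24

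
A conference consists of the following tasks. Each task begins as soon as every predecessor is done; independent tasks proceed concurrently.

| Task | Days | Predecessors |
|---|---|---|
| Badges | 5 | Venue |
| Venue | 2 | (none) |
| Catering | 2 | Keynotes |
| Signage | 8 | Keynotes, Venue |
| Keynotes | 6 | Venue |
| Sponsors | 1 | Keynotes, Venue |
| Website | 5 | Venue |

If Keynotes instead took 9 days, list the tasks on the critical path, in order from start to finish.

As given, the longest chain is Venue→Keynotes→Signage = 2+6+8 = 16, so the finish is 16 days.
Since Keynotes is critical, the +3 change carries straight to that chain (now 19 days).
That remains the longest chain; total 19 days.

Venue, Keynotes, Signage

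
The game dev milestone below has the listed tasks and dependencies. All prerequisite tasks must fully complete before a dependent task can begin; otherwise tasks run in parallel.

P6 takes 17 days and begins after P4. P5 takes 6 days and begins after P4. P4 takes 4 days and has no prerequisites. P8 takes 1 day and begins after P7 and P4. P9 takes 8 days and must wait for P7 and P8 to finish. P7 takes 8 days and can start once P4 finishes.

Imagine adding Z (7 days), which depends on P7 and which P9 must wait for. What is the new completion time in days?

27

Originally the project takes 21 days.
With Z inserted, P9 now waits for max(P7, P8, Z).
New critical path: P4→P7→Z→P9 = 4+8+7+8 = 27 ⇒ 27 days.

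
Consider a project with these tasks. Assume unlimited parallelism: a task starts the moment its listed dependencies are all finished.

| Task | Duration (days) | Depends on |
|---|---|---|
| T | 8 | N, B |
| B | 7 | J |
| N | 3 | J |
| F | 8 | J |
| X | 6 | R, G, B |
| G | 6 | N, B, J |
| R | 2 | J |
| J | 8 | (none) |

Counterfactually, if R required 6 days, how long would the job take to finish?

Baseline: J→B→G→X = 8+7+6+6 = 27 → 27 days.
R is off the critical path — its longest chain is 16 days, giving 11 of slack.
No other chain overtakes it, so the finish is 27 days.

27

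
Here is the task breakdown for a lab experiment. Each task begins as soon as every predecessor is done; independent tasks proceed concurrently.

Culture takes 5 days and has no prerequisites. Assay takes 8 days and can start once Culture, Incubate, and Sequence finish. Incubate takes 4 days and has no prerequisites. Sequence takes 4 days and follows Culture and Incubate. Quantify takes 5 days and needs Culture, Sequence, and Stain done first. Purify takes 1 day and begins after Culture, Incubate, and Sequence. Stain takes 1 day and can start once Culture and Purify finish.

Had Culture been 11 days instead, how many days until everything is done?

23

Critical path before the change: Culture→Sequence→Assay = 5+4+8 = 17 giving 17 days.
Culture is on the critical path; changing it to 11 makes that path 23 days.
No other chain overtakes it, so the finish is 23 days.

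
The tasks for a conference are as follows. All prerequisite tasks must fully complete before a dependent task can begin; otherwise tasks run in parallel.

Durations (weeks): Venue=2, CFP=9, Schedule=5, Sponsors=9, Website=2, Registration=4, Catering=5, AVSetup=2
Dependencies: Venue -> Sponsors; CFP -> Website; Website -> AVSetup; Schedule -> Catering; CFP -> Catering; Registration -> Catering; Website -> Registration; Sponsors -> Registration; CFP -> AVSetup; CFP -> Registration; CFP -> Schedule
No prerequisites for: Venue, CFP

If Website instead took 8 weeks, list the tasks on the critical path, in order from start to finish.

Baseline: CFP→Website→Registration→Catering = 9+2+4+5 = 20 → 20 weeks.
Website lies on that path, so at 8 weeks the path becomes 26 weeks.
No other chain overtakes it, so the finish is 26 weeks.

CFP, Website, Registration, Catering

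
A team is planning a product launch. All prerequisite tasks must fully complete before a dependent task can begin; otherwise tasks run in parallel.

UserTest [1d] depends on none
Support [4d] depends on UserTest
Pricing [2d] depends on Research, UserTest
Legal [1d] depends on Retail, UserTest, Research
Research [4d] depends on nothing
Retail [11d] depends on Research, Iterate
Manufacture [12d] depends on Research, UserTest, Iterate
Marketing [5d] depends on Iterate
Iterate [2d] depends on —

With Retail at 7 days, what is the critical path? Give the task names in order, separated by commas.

As given, the longest chain is Research→Retail→Legal = 4+11+1 = 16, so the finish is 16 days.
Retail is on the critical path; changing it to 7 makes that path 12 days.
Now Research→Manufacture = 4+12 = 16 is longest, so the finish becomes 16 days.

Research, Manufacture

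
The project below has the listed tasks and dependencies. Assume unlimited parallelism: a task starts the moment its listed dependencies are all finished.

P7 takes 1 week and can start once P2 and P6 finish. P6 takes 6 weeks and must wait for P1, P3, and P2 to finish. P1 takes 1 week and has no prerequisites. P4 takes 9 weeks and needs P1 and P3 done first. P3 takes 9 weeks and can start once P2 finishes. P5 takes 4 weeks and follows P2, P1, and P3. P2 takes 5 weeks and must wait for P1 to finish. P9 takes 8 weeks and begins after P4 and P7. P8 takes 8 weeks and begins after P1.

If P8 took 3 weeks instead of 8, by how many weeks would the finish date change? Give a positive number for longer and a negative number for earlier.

As given, the longest chain is P1→P2→P3→P4→P9 = 1+5+9+9+8 = 32, so the finish is 32 weeks.
P8 is off the critical path — its longest chain is 9 weeks, giving 23 of slack.
That remains the longest chain; total 32 weeks.
Change in finish: 32 − 32 = +0 weeks.

0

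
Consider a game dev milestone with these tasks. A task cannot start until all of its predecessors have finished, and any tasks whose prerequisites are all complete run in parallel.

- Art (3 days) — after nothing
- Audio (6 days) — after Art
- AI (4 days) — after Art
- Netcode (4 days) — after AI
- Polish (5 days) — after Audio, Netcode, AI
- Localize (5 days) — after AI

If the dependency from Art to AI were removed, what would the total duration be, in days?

14

With the dependency in place, Art→AI→Netcode→Polish = 3+4+4+5 = 16 sets the finish at 16 days.
Without Art→AI, AI's earliest start moves from 3 to 0.
New critical path: Art→Audio→Polish = 3+6+5 = 14 ⇒ 14 days.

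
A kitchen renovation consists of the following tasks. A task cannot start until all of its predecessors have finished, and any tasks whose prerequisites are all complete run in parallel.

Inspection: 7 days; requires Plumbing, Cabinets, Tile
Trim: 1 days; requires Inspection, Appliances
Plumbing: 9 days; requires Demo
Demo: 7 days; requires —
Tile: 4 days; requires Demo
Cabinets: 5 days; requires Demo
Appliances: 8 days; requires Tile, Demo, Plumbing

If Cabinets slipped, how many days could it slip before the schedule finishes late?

5

Demo→Plumbing→Appliances→Trim = 7+9+8+1 = 25 sets the makespan at 25 days.
Cabinets finishes as early as 12 and must finish by 17.
Float = 25 − 20 = 5.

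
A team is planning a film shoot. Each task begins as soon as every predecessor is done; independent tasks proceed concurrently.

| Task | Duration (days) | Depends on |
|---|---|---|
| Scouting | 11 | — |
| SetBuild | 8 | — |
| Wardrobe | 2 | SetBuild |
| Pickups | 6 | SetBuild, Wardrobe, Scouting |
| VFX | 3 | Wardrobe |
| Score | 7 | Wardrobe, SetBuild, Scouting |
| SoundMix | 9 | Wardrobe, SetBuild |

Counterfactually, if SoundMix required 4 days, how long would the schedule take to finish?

18

Actual critical path: SetBuild→Wardrobe→SoundMix = 8+2+9 = 19 ⇒ 19 days.
SoundMix is on the critical path; changing it to 4 makes that path 14 days.
New critical path: Scouting→Score = 11+7 = 18 ⇒ 18 days.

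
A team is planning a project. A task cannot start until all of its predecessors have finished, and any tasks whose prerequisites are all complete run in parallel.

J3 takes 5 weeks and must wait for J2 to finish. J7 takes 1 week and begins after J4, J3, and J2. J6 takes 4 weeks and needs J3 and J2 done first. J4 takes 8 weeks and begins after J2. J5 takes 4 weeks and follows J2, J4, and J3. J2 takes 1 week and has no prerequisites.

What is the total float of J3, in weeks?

The longest chain is J2→J4→J5 = 1+8+4 = 13; overall finish 13 weeks.
Longest path through J3: 10 weeks (earliest finish 6, latest finish 9).
Slack of J3 = 4 − 1 = 3 weeks.

3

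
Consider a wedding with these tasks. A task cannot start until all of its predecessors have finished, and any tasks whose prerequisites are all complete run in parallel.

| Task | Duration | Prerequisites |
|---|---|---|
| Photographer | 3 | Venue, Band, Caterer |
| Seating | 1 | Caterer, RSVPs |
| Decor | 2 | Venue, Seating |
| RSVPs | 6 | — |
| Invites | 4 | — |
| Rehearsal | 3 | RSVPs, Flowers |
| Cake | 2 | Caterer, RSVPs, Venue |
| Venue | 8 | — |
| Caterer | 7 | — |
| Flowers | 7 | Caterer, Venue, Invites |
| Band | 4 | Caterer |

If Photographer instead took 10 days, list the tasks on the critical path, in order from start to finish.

As given, the longest chain is Venue→Flowers→Rehearsal = 8+7+3 = 18, so the finish is 18 days.
The longest path through Photographer is only 14 days, so Photographer has float 4.
The binding chain switches to Caterer→Band→Photographer = 7+4+10 = 21; finish 21 days.

Caterer, Band, Photographer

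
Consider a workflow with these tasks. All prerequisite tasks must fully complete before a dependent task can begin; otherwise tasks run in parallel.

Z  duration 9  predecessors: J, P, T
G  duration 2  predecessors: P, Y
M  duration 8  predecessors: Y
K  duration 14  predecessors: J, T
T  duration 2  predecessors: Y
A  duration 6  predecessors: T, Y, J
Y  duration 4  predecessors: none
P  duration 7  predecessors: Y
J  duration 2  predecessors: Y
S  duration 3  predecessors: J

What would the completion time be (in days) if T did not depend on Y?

20

Before: longest chain Y→T→K = 4+2+14 = 20, finish 20.
Without Y→T, T's earliest start moves from 4 to 0.
New critical path: Y→P→Z = 4+7+9 = 20 ⇒ 20 days.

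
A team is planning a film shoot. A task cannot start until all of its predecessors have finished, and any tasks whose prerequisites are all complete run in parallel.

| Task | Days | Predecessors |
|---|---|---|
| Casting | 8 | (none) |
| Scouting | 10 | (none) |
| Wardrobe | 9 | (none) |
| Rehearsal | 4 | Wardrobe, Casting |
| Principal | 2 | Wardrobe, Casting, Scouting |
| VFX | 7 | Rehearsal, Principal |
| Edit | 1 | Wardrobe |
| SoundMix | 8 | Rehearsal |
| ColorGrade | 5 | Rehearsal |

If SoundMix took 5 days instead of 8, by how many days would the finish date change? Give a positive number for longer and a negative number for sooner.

Actual critical path: Wardrobe→Rehearsal→SoundMix = 9+4+8 = 21 ⇒ 21 days.
SoundMix is on the critical path; changing it to 5 makes that path 18 days.
New critical path: Wardrobe→Rehearsal→VFX = 9+4+7 = 20 ⇒ 20 days.
Change in finish: 20 − 21 = -1 days.

-1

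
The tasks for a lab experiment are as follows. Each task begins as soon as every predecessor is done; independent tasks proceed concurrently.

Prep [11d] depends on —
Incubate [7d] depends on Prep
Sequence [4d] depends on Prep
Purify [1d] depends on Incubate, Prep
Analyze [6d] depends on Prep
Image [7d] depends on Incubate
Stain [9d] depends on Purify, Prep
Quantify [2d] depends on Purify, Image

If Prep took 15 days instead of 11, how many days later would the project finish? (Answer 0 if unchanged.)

4

Actual critical path: Prep→Incubate→Purify→Stain = 11+7+1+9 = 28 ⇒ 28 days.
Prep lies on that path, so at 15 days the path becomes 32 days.
No other chain overtakes it, so the finish is 32 days.
Change in finish: 32 − 28 = +4 days.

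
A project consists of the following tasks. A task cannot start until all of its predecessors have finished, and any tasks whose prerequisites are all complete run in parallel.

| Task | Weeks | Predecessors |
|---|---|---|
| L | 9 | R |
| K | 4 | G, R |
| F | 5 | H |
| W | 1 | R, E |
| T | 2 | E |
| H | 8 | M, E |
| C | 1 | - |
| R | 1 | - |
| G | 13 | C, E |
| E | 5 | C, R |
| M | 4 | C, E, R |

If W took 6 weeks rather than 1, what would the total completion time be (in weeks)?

23

As given, the longest chain is C→E→M→H→F = 1+5+4+8+5 = 23, so the finish is 23 weeks.
The longest path through W is only 7 weeks, so W has float 16.
That remains the longest chain; total 23 weeks.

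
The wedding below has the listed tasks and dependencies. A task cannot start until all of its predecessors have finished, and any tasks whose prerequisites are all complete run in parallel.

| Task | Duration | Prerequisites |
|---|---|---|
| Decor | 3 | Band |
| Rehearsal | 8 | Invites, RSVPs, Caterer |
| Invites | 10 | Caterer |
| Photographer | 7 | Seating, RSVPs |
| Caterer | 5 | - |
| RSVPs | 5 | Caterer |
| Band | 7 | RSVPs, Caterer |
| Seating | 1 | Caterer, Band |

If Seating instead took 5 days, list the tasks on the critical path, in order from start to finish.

Caterer, RSVPs, Band, Seating, Photographer

Critical path before the change: Caterer→RSVPs→Band→Seating→Photographer = 5+5+7+1+7 = 25 giving 25 days.
Seating lies on that path, so at 5 days the path becomes 29 days.
The critical path is still Caterer→RSVPs→Band→Seating→Photographer; finish is now 29 days.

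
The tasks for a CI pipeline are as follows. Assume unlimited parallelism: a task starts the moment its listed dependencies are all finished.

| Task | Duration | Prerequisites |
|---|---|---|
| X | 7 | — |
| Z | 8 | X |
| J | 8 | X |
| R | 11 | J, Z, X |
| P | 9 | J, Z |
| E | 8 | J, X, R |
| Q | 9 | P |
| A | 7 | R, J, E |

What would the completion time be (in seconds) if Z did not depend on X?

Before: longest chain X→Z→R→E→A = 7+8+11+8+7 = 41, finish 41.
Without X→Z, Z's earliest start moves from 7 to 0.
New critical path: X→J→R→E→A = 7+8+11+8+7 = 41 ⇒ 41 seconds.

41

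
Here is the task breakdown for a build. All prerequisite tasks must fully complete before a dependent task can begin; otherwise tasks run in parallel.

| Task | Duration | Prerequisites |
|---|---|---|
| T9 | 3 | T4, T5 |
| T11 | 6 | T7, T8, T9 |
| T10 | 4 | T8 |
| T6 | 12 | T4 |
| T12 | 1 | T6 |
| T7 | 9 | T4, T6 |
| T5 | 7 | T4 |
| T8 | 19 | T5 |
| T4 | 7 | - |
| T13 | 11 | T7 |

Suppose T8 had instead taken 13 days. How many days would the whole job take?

39

As given, the longest chain is T4→T5→T8→T11 = 7+7+19+6 = 39, so the finish is 39 days.
Since T8 is critical, the -6 change carries straight to that chain (now 33 days).
The binding chain switches to T4→T6→T7→T13 = 7+12+9+11 = 39; finish 39 days.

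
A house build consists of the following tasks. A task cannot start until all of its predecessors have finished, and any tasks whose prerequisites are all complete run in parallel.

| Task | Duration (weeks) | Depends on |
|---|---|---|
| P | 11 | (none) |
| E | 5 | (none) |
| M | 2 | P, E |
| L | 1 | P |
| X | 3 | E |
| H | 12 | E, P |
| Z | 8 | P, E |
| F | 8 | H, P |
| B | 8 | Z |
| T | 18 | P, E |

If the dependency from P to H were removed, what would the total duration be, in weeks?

Before: longest chain P→H→F = 11+12+8 = 31, finish 31.
Without P→H, H's earliest start moves from 11 to 5.
New critical path: P→T = 11+18 = 29 ⇒ 29 weeks.

29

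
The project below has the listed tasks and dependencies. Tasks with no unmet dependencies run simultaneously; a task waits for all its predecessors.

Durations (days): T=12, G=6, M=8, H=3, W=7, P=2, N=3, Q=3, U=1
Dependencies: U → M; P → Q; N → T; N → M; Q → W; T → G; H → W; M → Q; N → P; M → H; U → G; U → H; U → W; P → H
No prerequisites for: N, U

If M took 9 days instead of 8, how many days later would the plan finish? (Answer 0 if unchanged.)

Critical path before the change: N→M→H→W = 3+8+3+7 = 21 giving 21 days.
M lies on that path, so at 9 days the path becomes 22 days.
The critical path is still N→M→H→W; finish is now 22 days.
Change in finish: 22 − 21 = +1 days.

1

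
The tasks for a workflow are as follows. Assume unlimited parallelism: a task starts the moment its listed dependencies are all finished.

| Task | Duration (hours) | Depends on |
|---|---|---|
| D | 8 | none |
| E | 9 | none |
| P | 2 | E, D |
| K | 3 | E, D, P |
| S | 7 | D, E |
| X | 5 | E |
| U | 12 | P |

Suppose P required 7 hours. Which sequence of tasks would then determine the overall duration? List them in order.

As given, the longest chain is E→P→U = 9+2+12 = 23, so the finish is 23 hours.
Since P is critical, the +5 change carries straight to that chain (now 28 hours).
The critical path is still E→P→U; finish is now 28 hours.

E, P, U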